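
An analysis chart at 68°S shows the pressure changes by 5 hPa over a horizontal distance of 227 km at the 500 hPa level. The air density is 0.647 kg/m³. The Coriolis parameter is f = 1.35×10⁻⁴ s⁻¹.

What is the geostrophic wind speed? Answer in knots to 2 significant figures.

Pressure gradient: |∂P/∂n| = 500 Pa / 227000 m = 2.20×10⁻³ Pa/m
Geostrophic balance (pressure-gradient force = Coriolis force):
V_g = (1/(fρ)) |∂P/∂n| = 2.20×10⁻³ / (1.35×10⁻⁴ × 0.647) = 25.2 m/s
Converting: 25.2 m/s × 1.944 = 49 knots

49 knots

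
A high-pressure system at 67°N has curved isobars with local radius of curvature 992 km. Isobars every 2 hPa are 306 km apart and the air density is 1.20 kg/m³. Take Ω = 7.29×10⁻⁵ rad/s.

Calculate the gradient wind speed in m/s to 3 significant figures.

4.19 m/s

Coriolis parameter at 67°N:
f = 2Ω sin φ = 2 × 7.29×10⁻⁵ × sin 67° = 1.34×10⁻⁴ s⁻¹
Pressure gradient: |∂P/∂n| = 200 Pa / 306000 m = 6.54×10⁻⁴ Pa/m
Geostrophic speed: V_g = |∂P/∂n|/(fρ) = 6.54×10⁻⁴/(1.34×10⁻⁴ × 1.20) = 4.06 m/s
Around a high, pressure-gradient force acts outward with centrifugal, so Coriolis balances both:
fV = (1/ρ)|∂P/∂n| + V²/R  →  V² − fR·V + fR·V_g = 0
With fR = 1.34×10⁻⁴ × 992×10³ m = 133 m/s:
V = [fR − √((fR)² − 4 fR V_g)]/2 = [133 − √(133² − 4×133×4.06)]/2 = 4.19 m/s
Supergeostrophic (V > V_g = 4.06 m/s), as expected around a high.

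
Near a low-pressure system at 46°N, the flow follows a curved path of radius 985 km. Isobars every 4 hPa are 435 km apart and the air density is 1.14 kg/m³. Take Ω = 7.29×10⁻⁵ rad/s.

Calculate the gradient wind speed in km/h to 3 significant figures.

Coriolis parameter at 46°N:
f = 2Ω sin φ = 2 × 7.29×10⁻⁵ × sin 46° = 1.05×10⁻⁴ s⁻¹
Pressure gradient: |∂P/∂n| = 400 Pa / 435000 m = 9.20×10⁻⁴ Pa/m
Geostrophic speed: V_g = |∂P/∂n|/(fρ) = 9.20×10⁻⁴/(1.05×10⁻⁴ × 1.14) = 7.69 m/s
Around a low, centrifugal force acts outward with Coriolis, so pressure-gradient force balances both:
(1/ρ)|∂P/∂n| = fV + V²/R  →  V² + fR·V − fR·V_g = 0
With fR = 1.05×10⁻⁴ × 985×10³ m = 103 m/s:
V = [−fR + √((fR)² + 4 fR V_g)]/2 = [−103 + √(103² + 4×103×7.69)]/2 = 7.19 m/s
Subgeostrophic (V < V_g = 7.69 m/s), as expected around a low.
Converting: 7.19 m/s × 3.6 = 25.9 km/h

25.9 km/h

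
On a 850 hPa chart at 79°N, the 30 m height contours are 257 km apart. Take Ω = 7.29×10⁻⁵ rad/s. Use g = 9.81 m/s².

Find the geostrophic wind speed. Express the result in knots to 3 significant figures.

15.6 knots

Coriolis parameter at 79°N:
f = 2Ω sin φ = 2 × 7.29×10⁻⁵ × sin 79° = 1.43×10⁻⁴ s⁻¹
Height gradient: |∂Z/∂n| = 30 m / 257000 m = 1.17×10⁻⁴
On a pressure surface, geostrophic balance gives V_g = (g/f)|∂Z/∂n|:
V_g = 9.81 × 1.17×10⁻⁴ / 1.43×10⁻⁴ = 8.00 m/s
Converting: 8.00 m/s × 1.944 = 15.6 knots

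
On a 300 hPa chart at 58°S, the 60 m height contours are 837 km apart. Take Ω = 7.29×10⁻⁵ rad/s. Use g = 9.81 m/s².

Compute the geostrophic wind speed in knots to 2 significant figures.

Coriolis parameter at 58°S:
f = 2Ω sin φ = 2 × 7.29×10⁻⁵ × sin 58° = 1.24×10⁻⁴ s⁻¹
Height gradient: |∂Z/∂n| = 60 m / 837000 m = 7.17×10⁻⁵
On a pressure surface, geostrophic balance gives V_g = (g/f)|∂Z/∂n|:
V_g = 9.81 × 7.17×10⁻⁵ / 1.24×10⁻⁴ = 5.69 m/s
Converting: 5.69 m/s × 1.944 = 11 knots

11 knots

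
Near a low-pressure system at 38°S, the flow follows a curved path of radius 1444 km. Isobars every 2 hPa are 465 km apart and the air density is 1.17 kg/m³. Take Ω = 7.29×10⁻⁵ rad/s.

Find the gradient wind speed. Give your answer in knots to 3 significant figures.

Coriolis parameter at 38°S:
f = 2Ω sin φ = 2 × 7.29×10⁻⁵ × sin 38° = 8.98×10⁻⁵ s⁻¹
Pressure gradient: |∂P/∂n| = 200 Pa / 465000 m = 4.30×10⁻⁴ Pa/m
Geostrophic speed: V_g = |∂P/∂n|/(fρ) = 4.30×10⁻⁴/(8.98×10⁻⁵ × 1.17) = 4.10 m/s
Around a low, centrifugal force acts outward with Coriolis, so pressure-gradient force balances both:
(1/ρ)|∂P/∂n| = fV + V²/R  →  V² + fR·V − fR·V_g = 0
With fR = 8.98×10⁻⁵ × 1444×10³ m = 130 m/s:
V = [−fR + √((fR)² + 4 fR V_g)]/2 = [−130 + √(130² + 4×130×4.1)]/2 = 3.97 m/s
Subgeostrophic (V < V_g = 4.1 m/s), as expected around a low.
Converting: 3.97 m/s × 1.944 = 7.72 knots

7.72 knots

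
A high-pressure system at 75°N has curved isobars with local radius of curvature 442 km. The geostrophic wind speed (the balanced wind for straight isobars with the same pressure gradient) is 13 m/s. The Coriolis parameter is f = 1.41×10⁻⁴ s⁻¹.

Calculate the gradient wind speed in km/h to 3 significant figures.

Around a high, pressure-gradient force acts outward with centrifugal, so Coriolis balances both:
fV = (1/ρ)|∂P/∂n| + V²/R  →  V² − fR·V + fR·V_g = 0
With fR = 1.41×10⁻⁴ × 442×10³ m = 62.3 m/s:
V = [fR − √((fR)² − 4 fR V_g)]/2 = [62.3 − √(62.3² − 4×62.3×13)]/2 = 18.5 m/s
Supergeostrophic (V > V_g = 13 m/s), as expected around a high.
Converting: 18.5 m/s × 3.6 = 66.5 km/h

66.5 km/h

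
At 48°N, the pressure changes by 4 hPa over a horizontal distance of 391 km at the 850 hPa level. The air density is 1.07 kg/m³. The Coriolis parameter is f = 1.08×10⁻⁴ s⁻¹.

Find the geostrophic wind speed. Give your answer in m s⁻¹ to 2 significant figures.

Pressure gradient: |∂P/∂n| = 400 Pa / 391000 m = 1.02×10⁻³ Pa/m
Geostrophic balance (pressure-gradient force = Coriolis force):
V_g = (1/(fρ)) |∂P/∂n| = 1.02×10⁻³ / (1.08×10⁻⁴ × 1.07) = 8.85 m/s

8.9 m s⁻¹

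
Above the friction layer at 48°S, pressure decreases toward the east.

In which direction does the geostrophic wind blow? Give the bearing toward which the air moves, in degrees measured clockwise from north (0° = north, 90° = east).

000°

The pressure-gradient force points toward the east (bearing 090°).
Geostrophic balance: in the Southern Hemisphere the Coriolis force deflects motion to the left, so the geostrophic wind blows 90° to the left of the pressure-gradient force (low pressure on the right).
Rotating 090° by 90° counterclockwise gives 000° — the wind blows toward the north.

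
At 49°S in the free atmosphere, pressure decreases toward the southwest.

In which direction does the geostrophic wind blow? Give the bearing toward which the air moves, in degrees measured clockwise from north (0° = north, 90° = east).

135°

The pressure-gradient force points toward the southwest (bearing 225°).
Geostrophic balance: in the Southern Hemisphere the Coriolis force deflects motion to the left, so the geostrophic wind blows 90° to the left of the pressure-gradient force (low pressure on the right).
Rotating 225° by 90° counterclockwise gives 135° — the wind blows toward the southeast.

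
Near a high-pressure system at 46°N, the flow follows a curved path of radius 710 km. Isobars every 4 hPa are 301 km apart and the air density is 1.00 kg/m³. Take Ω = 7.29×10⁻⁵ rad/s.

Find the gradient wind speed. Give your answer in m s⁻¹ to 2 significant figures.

Coriolis parameter at 46°N:
f = 2Ω sin φ = 2 × 7.29×10⁻⁵ × sin 46° = 1.05×10⁻⁴ s⁻¹
Pressure gradient: |∂P/∂n| = 400 Pa / 301000 m = 1.33×10⁻³ Pa/m
Geostrophic speed: V_g = |∂P/∂n|/(fρ) = 1.33×10⁻³/(1.05×10⁻⁴ × 1.00) = 12.7 m/s
Around a high, pressure-gradient force acts outward with centrifugal, so Coriolis balances both:
fV = (1/ρ)|∂P/∂n| + V²/R  →  V² − fR·V + fR·V_g = 0
With fR = 1.05×10⁻⁴ × 710×10³ m = 74.5 m/s:
V = [fR − √((fR)² − 4 fR V_g)]/2 = [74.5 − √(74.5² − 4×74.5×12.7)]/2 = 16.2 m/s
Supergeostrophic (V > V_g = 12.7 m/s), as expected around a high.

16 m s⁻¹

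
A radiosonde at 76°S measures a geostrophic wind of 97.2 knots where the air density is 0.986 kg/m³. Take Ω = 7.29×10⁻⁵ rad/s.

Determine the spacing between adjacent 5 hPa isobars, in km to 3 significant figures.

71.7 km

Coriolis parameter at 76°S:
f = 2Ω sin φ = 2 × 7.29×10⁻⁵ × sin 76° = 1.41×10⁻⁴ s⁻¹
Wind speed in SI: 97.2 knots = 50.0 m/s
Geostrophic balance rearranged: |∂P/∂n| = f ρ V_g
|∂P/∂n| = 1.41×10⁻⁴ × 0.986 × 50.0 = 6.97×10⁻³ Pa/m
Isobar spacing: Δn = ΔP/|∂P/∂n| = 500 Pa / 6.97×10⁻³ Pa/m = 71685 m ≈ 71.7 km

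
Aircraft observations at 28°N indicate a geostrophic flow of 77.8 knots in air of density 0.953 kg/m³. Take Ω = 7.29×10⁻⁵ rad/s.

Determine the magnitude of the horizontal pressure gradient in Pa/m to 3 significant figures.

Coriolis parameter at 28°N:
f = 2Ω sin φ = 2 × 7.29×10⁻⁵ × sin 28° = 6.84×10⁻⁵ s⁻¹
Wind speed in SI: 77.8 knots = 40.0 m/s
Geostrophic balance rearranged: |∂P/∂n| = f ρ V_g
|∂P/∂n| = 6.84×10⁻⁵ × 0.953 × 40.0 = 2.61×10⁻³ Pa/m

2.61×10⁻³ Pa/m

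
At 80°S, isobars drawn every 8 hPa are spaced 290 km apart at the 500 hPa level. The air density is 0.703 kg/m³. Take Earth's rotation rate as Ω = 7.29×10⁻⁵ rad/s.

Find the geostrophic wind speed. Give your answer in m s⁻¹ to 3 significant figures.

27.3 m s⁻¹

Coriolis parameter at 80°S:
f = 2Ω sin φ = 2 × 7.29×10⁻⁵ × sin 80° = 1.44×10⁻⁴ s⁻¹
Pressure gradient: |∂P/∂n| = 800 Pa / 290000 m = 2.76×10⁻³ Pa/m
Geostrophic balance (pressure-gradient force = Coriolis force):
V_g = (1/(fρ)) |∂P/∂n| = 2.76×10⁻³ / (1.44×10⁻⁴ × 0.703) = 27.3 m/s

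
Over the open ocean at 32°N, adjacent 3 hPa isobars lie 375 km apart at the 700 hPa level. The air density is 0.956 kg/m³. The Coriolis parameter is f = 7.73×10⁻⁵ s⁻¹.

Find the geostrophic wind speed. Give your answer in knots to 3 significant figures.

Pressure gradient: |∂P/∂n| = 300 Pa / 375000 m = 8.00×10⁻⁴ Pa/m
Geostrophic balance (pressure-gradient force = Coriolis force):
V_g = (1/(fρ)) |∂P/∂n| = 8.00×10⁻⁴ / (7.73×10⁻⁵ × 0.956) = 10.8 m/s
Converting: 10.8 m/s × 1.944 = 21.0 knots

21.0 knots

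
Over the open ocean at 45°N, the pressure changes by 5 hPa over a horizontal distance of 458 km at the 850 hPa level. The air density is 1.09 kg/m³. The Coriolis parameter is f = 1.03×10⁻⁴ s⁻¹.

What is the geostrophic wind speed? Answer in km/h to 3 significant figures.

35.0 km/h

Pressure gradient: |∂P/∂n| = 500 Pa / 458000 m = 1.09×10⁻³ Pa/m
Geostrophic balance (pressure-gradient force = Coriolis force):
V_g = (1/(fρ)) |∂P/∂n| = 1.09×10⁻³ / (1.03×10⁻⁴ × 1.09) = 9.72 m/s
Converting: 9.72 m/s × 3.6 = 35.0 km/h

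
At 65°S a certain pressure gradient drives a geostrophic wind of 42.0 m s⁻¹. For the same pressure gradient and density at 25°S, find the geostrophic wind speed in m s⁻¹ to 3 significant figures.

With the same pressure gradient and density, V_g ∝ 1/f ∝ 1/sin φ.
V₂ = V₁ · sin φ₁ / sin φ₂ = 42.0 × sin 65° / sin 25°
V₂ = 42.0 × 0.9063/0.4226 = 90.1 m s⁻¹

90.1 m s⁻¹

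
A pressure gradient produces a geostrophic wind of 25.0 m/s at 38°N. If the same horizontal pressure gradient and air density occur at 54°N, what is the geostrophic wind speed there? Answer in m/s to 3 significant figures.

19.0 m/s

With the same pressure gradient and density, V_g ∝ 1/f ∝ 1/sin φ.
V₂ = V₁ · sin φ₁ / sin φ₂ = 25.0 × sin 38° / sin 54°
V₂ = 25.0 × 0.6157/0.8090 = 19.0 m/s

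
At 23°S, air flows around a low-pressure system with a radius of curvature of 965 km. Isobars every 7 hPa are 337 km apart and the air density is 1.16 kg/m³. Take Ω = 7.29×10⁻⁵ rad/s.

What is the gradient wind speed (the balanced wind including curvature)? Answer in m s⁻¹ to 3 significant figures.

Coriolis parameter at 23°S:
f = 2Ω sin φ = 2 × 7.29×10⁻⁵ × sin 23° = 5.70×10⁻⁵ s⁻¹
Pressure gradient: |∂P/∂n| = 700 Pa / 337000 m = 2.08×10⁻³ Pa/m
Geostrophic speed: V_g = |∂P/∂n|/(fρ) = 2.08×10⁻³/(5.70×10⁻⁵ × 1.16) = 31.4 m/s
Around a low, centrifugal force acts outward with Coriolis, so pressure-gradient force balances both:
(1/ρ)|∂P/∂n| = fV + V²/R  →  V² + fR·V − fR·V_g = 0
With fR = 5.70×10⁻⁵ × 965×10³ m = 55.0 m/s:
V = [−fR + √((fR)² + 4 fR V_g)]/2 = [−55.0 + √(55.0² + 4×55.0×31.4)]/2 = 22.3 m/s
Subgeostrophic (V < V_g = 31.4 m/s), as expected around a low.

22.3 m s⁻¹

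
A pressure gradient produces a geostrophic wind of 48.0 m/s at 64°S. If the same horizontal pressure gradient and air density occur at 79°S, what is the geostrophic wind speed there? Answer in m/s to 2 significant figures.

44 m/s

With the same pressure gradient and density, V_g ∝ 1/f ∝ 1/sin φ.
V₂ = V₁ · sin φ₁ / sin φ₂ = 48.0 × sin 64° / sin 79°
V₂ = 48.0 × 0.8988/0.9816 = 44 m/s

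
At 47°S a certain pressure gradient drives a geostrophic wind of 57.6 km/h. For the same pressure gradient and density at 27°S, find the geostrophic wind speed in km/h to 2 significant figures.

With the same pressure gradient and density, V_g ∝ 1/f ∝ 1/sin φ.
V₂ = V₁ · sin φ₁ / sin φ₂ = 57.6 × sin 47° / sin 27°
V₂ = 57.6 × 0.7314/0.4540 = 93 km/h

93 km/h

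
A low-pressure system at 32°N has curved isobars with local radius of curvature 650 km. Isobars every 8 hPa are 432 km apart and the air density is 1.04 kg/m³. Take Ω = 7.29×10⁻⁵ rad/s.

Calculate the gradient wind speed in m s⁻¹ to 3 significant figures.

17.2 m s⁻¹

Coriolis parameter at 32°N:
f = 2Ω sin φ = 2 × 7.29×10⁻⁵ × sin 32° = 7.73×10⁻⁵ s⁻¹
Pressure gradient: |∂P/∂n| = 800 Pa / 432000 m = 1.85×10⁻³ Pa/m
Geostrophic speed: V_g = |∂P/∂n|/(fρ) = 1.85×10⁻³/(7.73×10⁻⁵ × 1.04) = 23.0 m/s
Around a low, centrifugal force acts outward with Coriolis, so pressure-gradient force balances both:
(1/ρ)|∂P/∂n| = fV + V²/R  →  V² + fR·V − fR·V_g = 0
With fR = 7.73×10⁻⁵ × 650×10³ m = 50.2 m/s:
V = [−fR + √((fR)² + 4 fR V_g)]/2 = [−50.2 + √(50.2² + 4×50.2×23)]/2 = 17.2 m/s
Subgeostrophic (V < V_g = 23 m/s), as expected around a low.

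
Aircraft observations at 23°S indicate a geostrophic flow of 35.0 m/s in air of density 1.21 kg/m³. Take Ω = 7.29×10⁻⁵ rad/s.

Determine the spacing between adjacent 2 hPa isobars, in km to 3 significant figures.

82.9 km

Coriolis parameter at 23°S:
f = 2Ω sin φ = 2 × 7.29×10⁻⁵ × sin 23° = 5.70×10⁻⁵ s⁻¹
Geostrophic balance rearranged: |∂P/∂n| = f ρ V_g
|∂P/∂n| = 5.70×10⁻⁵ × 1.21 × 35.0 = 2.41×10⁻³ Pa/m
Isobar spacing: Δn = ΔP/|∂P/∂n| = 200 Pa / 2.41×10⁻³ Pa/m = 82897 m ≈ 82.9 km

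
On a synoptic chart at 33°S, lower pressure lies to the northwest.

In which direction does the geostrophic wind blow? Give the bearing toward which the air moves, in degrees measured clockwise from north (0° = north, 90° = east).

225°

The pressure-gradient force points toward the northwest (bearing 315°).
Geostrophic balance: in the Southern Hemisphere the Coriolis force deflects motion to the left, so the geostrophic wind blows 90° to the left of the pressure-gradient force (low pressure on the right).
Rotating 315° by 90° counterclockwise gives 225° — the wind blows toward the southwest.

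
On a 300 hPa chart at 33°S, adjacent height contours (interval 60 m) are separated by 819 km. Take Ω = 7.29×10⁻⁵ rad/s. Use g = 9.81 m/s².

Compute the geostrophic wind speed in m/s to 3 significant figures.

9.05 m/s

Coriolis parameter at 33°S:
f = 2Ω sin φ = 2 × 7.29×10⁻⁵ × sin 33° = 7.94×10⁻⁵ s⁻¹
Height gradient: |∂Z/∂n| = 60 m / 819000 m = 7.33×10⁻⁵
On a pressure surface, geostrophic balance gives V_g = (g/f)|∂Z/∂n|:
V_g = 9.81 × 7.33×10⁻⁵ / 7.94×10⁻⁵ = 9.05 m/s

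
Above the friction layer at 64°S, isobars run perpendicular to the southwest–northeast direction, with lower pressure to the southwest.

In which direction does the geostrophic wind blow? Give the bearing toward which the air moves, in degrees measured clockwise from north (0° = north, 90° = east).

135°

The pressure-gradient force points toward the southwest (bearing 225°).
Geostrophic balance: in the Southern Hemisphere the Coriolis force deflects motion to the left, so the geostrophic wind blows 90° to the left of the pressure-gradient force (low pressure on the right).
Rotating 225° by 90° counterclockwise gives 135° — the wind blows toward the southeast.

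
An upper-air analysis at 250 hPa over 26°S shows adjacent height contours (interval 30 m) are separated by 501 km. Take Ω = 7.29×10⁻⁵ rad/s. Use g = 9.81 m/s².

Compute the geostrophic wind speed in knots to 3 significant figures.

Coriolis parameter at 26°S:
f = 2Ω sin φ = 2 × 7.29×10⁻⁵ × sin 26° = 6.39×10⁻⁵ s⁻¹
Height gradient: |∂Z/∂n| = 30 m / 501000 m = 5.99×10⁻⁵
On a pressure surface, geostrophic balance gives V_g = (g/f)|∂Z/∂n|:
V_g = 9.81 × 5.99×10⁻⁵ / 6.39×10⁻⁵ = 9.19 m/s
Converting: 9.19 m/s × 1.944 = 17.9 knots

17.9 knots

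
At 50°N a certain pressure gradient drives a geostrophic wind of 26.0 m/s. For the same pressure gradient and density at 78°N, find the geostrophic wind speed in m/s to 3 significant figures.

20.4 m/s

With the same pressure gradient and density, V_g ∝ 1/f ∝ 1/sin φ.
V₂ = V₁ · sin φ₁ / sin φ₂ = 26.0 × sin 50° / sin 78°
V₂ = 26.0 × 0.7660/0.9781 = 20.4 m/s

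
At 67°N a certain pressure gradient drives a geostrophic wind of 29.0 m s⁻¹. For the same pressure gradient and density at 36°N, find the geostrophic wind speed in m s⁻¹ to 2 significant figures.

With the same pressure gradient and density, V_g ∝ 1/f ∝ 1/sin φ.
V₂ = V₁ · sin φ₁ / sin φ₂ = 29.0 × sin 67° / sin 36°
V₂ = 29.0 × 0.9205/0.5878 = 45 m s⁻¹

45 m s⁻¹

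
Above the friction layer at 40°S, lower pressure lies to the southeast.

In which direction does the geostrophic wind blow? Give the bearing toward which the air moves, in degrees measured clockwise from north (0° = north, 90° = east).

045°

The pressure-gradient force points toward the southeast (bearing 135°).
Geostrophic balance: in the Southern Hemisphere the Coriolis force deflects motion to the left, so the geostrophic wind blows 90° to the left of the pressure-gradient force (low pressure on the right).
Rotating 135° by 90° counterclockwise gives 045° — the wind blows toward the northeast.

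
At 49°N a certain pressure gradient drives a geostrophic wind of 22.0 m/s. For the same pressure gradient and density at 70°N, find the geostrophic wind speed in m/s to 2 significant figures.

With the same pressure gradient and density, V_g ∝ 1/f ∝ 1/sin φ.
V₂ = V₁ · sin φ₁ / sin φ₂ = 22.0 × sin 49° / sin 70°
V₂ = 22.0 × 0.7547/0.9397 = 18 m/s

18 m/s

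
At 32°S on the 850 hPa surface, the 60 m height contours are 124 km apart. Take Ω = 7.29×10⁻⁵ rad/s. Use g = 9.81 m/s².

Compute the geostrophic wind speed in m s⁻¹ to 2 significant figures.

Coriolis parameter at 32°S:
f = 2Ω sin φ = 2 × 7.29×10⁻⁵ × sin 32° = 7.73×10⁻⁵ s⁻¹
Height gradient: |∂Z/∂n| = 60 m / 124000 m = 4.84×10⁻⁴
On a pressure surface, geostrophic balance gives V_g = (g/f)|∂Z/∂n|:
V_g = 9.81 × 4.84×10⁻⁴ / 7.73×10⁻⁵ = 61.4 m/s

61 m s⁻¹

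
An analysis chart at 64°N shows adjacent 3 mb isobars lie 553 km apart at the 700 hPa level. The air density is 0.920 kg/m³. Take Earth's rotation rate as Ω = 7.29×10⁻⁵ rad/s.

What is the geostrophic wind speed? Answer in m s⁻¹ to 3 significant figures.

4.50 m s⁻¹

Coriolis parameter at 64°N:
f = 2Ω sin φ = 2 × 7.29×10⁻⁵ × sin 64° = 1.31×10⁻⁴ s⁻¹
Pressure gradient: |∂P/∂n| = 300 Pa / 553000 m = 5.42×10⁻⁴ Pa/m
Geostrophic balance (pressure-gradient force = Coriolis force):
V_g = (1/(fρ)) |∂P/∂n| = 5.42×10⁻⁴ / (1.31×10⁻⁴ × 0.920) = 4.50 m/s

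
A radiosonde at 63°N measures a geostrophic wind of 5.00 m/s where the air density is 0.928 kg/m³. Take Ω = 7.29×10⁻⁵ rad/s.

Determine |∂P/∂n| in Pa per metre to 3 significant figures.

6.03×10⁻⁴ Pa/m

Coriolis parameter at 63°N:
f = 2Ω sin φ = 2 × 7.29×10⁻⁵ × sin 63° = 1.30×10⁻⁴ s⁻¹
Geostrophic balance rearranged: |∂P/∂n| = f ρ V_g
|∂P/∂n| = 1.30×10⁻⁴ × 0.928 × 5.00 = 6.03×10⁻⁴ Pa/m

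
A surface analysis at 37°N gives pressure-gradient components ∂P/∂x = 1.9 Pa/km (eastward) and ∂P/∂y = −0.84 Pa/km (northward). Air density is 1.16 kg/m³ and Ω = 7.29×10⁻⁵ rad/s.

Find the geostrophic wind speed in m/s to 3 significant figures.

Coriolis parameter at 37°N:
f = 2Ω sin φ = 2 × 7.29×10⁻⁵ × sin 37° = 8.77×10⁻⁵ s⁻¹
Component geostrophic relations (x east, y north):
u_g = −(1/(fρ)) ∂P/∂y,  v_g = (1/(fρ)) ∂P/∂x
u_g = −(−0.84×10⁻³)/(8.77×10⁻⁵ × 1.16) = 8.25 m/s;  v_g = (1.9×10⁻³)/(8.77×10⁻⁵ × 1.16) = 18.7 m/s
|V_g| = √(u_g² + v_g²) = 20.4 m/s

20.4 m/s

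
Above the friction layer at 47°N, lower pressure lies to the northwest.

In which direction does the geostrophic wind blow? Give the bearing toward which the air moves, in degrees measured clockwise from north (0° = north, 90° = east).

045°

The pressure-gradient force points toward the northwest (bearing 315°).
Geostrophic balance: in the Northern Hemisphere the Coriolis force deflects motion to the right, so the geostrophic wind blows 90° to the right of the pressure-gradient force (low pressure on the left).
Rotating 315° by 90° clockwise gives 045° — the wind blows toward the northeast.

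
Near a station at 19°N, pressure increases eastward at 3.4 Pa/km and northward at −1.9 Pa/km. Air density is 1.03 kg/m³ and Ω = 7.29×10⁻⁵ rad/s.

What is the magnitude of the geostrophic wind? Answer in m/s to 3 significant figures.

Coriolis parameter at 19°N:
f = 2Ω sin φ = 2 × 7.29×10⁻⁵ × sin 19° = 4.75×10⁻⁵ s⁻¹
Component geostrophic relations (x east, y north):
u_g = −(1/(fρ)) ∂P/∂y,  v_g = (1/(fρ)) ∂P/∂x
u_g = −(−1.9×10⁻³)/(4.75×10⁻⁵ × 1.03) = 38.9 m/s;  v_g = (3.4×10⁻³)/(4.75×10⁻⁵ × 1.03) = 69.5 m/s
|V_g| = √(u_g² + v_g²) = 79.7 m/s

79.7 m/s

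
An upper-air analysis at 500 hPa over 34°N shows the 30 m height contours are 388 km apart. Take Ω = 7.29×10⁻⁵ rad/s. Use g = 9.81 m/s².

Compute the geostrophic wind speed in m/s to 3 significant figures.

Coriolis parameter at 34°N:
f = 2Ω sin φ = 2 × 7.29×10⁻⁵ × sin 34° = 8.15×10⁻⁵ s⁻¹
Height gradient: |∂Z/∂n| = 30 m / 388000 m = 7.73×10⁻⁵
On a pressure surface, geostrophic balance gives V_g = (g/f)|∂Z/∂n|:
V_g = 9.81 × 7.73×10⁻⁵ / 8.15×10⁻⁵ = 9.30 m/s

9.30 m/s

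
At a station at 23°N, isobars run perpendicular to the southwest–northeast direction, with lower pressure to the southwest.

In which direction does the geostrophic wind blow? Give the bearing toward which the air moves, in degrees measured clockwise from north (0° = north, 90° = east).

315°

The pressure-gradient force points toward the southwest (bearing 225°).
Geostrophic balance: in the Northern Hemisphere the Coriolis force deflects motion to the right, so the geostrophic wind blows 90° to the right of the pressure-gradient force (low pressure on the left).
Rotating 225° by 90° clockwise gives 315° — the wind blows toward the northwest.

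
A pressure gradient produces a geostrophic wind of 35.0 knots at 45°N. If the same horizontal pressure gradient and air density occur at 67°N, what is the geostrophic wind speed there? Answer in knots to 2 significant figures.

27 knots

With the same pressure gradient and density, V_g ∝ 1/f ∝ 1/sin φ.
V₂ = V₁ · sin φ₁ / sin φ₂ = 35.0 × sin 45° / sin 67°
V₂ = 35.0 × 0.7071/0.9205 = 27 knots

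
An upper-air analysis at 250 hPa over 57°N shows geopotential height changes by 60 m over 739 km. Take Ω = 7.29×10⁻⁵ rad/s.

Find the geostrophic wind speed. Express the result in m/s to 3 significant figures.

Coriolis parameter at 57°N:
f = 2Ω sin φ = 2 × 7.29×10⁻⁵ × sin 57° = 1.22×10⁻⁴ s⁻¹
Height gradient: |∂Z/∂n| = 60 m / 739000 m = 8.12×10⁻⁵
On a pressure surface, geostrophic balance gives V_g = (g/f)|∂Z/∂n|:
V_g = 9.81 × 8.12×10⁻⁵ / 1.22×10⁻⁴ = 6.51 m/s

6.51 m/s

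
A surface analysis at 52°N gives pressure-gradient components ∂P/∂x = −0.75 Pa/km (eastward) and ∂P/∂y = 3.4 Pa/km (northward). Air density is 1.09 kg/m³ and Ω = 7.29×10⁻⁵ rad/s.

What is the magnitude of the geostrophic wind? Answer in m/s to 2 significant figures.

28 m/s

Coriolis parameter at 52°N:
f = 2Ω sin φ = 2 × 7.29×10⁻⁵ × sin 52° = 1.15×10⁻⁴ s⁻¹
Component geostrophic relations (x east, y north):
u_g = −(1/(fρ)) ∂P/∂y,  v_g = (1/(fρ)) ∂P/∂x
u_g = −(3.4×10⁻³)/(1.15×10⁻⁴ × 1.09) = −27.1 m/s;  v_g = (−0.75×10⁻³)/(1.15×10⁻⁴ × 1.09) = −5.99 m/s
|V_g| = √(u_g² + v_g²) = 27.8 m/s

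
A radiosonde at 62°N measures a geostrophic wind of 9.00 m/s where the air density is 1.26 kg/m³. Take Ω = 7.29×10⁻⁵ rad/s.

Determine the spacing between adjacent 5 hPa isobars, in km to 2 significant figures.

Coriolis parameter at 62°N:
f = 2Ω sin φ = 2 × 7.29×10⁻⁵ × sin 62° = 1.29×10⁻⁴ s⁻¹
Geostrophic balance rearranged: |∂P/∂n| = f ρ V_g
|∂P/∂n| = 1.29×10⁻⁴ × 1.26 × 9.00 = 1.46×10⁻³ Pa/m
Isobar spacing: Δn = ΔP/|∂P/∂n| = 500 Pa / 1.46×10⁻³ Pa/m = 342503 m ≈ 340 km

340 km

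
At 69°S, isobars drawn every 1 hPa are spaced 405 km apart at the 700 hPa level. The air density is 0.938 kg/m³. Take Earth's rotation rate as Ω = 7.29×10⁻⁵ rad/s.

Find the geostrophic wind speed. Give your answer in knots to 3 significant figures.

3.76 knots

Coriolis parameter at 69°S:
f = 2Ω sin φ = 2 × 7.29×10⁻⁵ × sin 69° = 1.36×10⁻⁴ s⁻¹
Pressure gradient: |∂P/∂n| = 100 Pa / 405000 m = 2.47×10⁻⁴ Pa/m
Geostrophic balance (pressure-gradient force = Coriolis force):
V_g = (1/(fρ)) |∂P/∂n| = 2.47×10⁻⁴ / (1.36×10⁻⁴ × 0.938) = 1.93 m/s
Converting: 1.93 m/s × 1.944 = 3.76 knots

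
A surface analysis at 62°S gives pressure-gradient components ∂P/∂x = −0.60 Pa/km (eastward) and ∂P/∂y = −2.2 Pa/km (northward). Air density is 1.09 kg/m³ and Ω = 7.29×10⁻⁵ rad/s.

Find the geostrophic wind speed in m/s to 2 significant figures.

16 m/s

Coriolis parameter at 62°S:
f = 2Ω sin φ = 2 × 7.29×10⁻⁵ × sin 62° = 1.29×10⁻⁴ s⁻¹
In the Southern Hemisphere f is negative: f = −1.29×10⁻⁴ s⁻¹.
Component geostrophic relations (x east, y north):
u_g = −(1/(fρ)) ∂P/∂y,  v_g = (1/(fρ)) ∂P/∂x
u_g = −(−2.2×10⁻³)/(−1.29×10⁻⁴ × 1.09) = −15.7 m/s;  v_g = (−0.60×10⁻³)/(−1.29×10⁻⁴ × 1.09) = 4.28 m/s
|V_g| = √(u_g² + v_g²) = 16.3 m/s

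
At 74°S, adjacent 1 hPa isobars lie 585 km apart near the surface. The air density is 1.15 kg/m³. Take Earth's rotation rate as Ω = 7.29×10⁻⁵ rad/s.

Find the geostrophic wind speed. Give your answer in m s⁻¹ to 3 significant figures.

Coriolis parameter at 74°S:
f = 2Ω sin φ = 2 × 7.29×10⁻⁵ × sin 74° = 1.40×10⁻⁴ s⁻¹
Pressure gradient: |∂P/∂n| = 100 Pa / 585000 m = 1.71×10⁻⁴ Pa/m
Geostrophic balance (pressure-gradient force = Coriolis force):
V_g = (1/(fρ)) |∂P/∂n| = 1.71×10⁻⁴ / (1.40×10⁻⁴ × 1.15) = 1.06 m/s

1.06 m s⁻¹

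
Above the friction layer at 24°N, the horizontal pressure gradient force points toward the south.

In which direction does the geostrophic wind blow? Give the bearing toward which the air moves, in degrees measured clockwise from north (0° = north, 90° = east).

The pressure-gradient force points toward the south (bearing 180°).
Geostrophic balance: in the Northern Hemisphere the Coriolis force deflects motion to the right, so the geostrophic wind blows 90° to the right of the pressure-gradient force (low pressure on the left).
Rotating 180° by 90° clockwise gives 270° — the wind blows toward the west.

270°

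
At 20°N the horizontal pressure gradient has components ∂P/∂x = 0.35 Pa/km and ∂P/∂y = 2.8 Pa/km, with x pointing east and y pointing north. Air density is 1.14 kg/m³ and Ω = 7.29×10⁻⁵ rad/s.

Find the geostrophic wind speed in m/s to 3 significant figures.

49.6 m/s

Coriolis parameter at 20°N:
f = 2Ω sin φ = 2 × 7.29×10⁻⁵ × sin 20° = 4.99×10⁻⁵ s⁻¹
Component geostrophic relations (x east, y north):
u_g = −(1/(fρ)) ∂P/∂y,  v_g = (1/(fρ)) ∂P/∂x
u_g = −(2.8×10⁻³)/(4.99×10⁻⁵ × 1.14) = −49.3 m/s;  v_g = (0.35×10⁻³)/(4.99×10⁻⁵ × 1.14) = 6.16 m/s
|V_g| = √(u_g² + v_g²) = 49.6 m/s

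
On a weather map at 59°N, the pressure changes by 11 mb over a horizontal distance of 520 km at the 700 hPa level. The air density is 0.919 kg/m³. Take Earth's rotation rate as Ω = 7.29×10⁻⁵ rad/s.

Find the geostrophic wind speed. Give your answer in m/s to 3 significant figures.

Coriolis parameter at 59°N:
f = 2Ω sin φ = 2 × 7.29×10⁻⁵ × sin 59° = 1.25×10⁻⁴ s⁻¹
Pressure gradient: |∂P/∂n| = 1100 Pa / 520000 m = 2.12×10⁻³ Pa/m
Geostrophic balance (pressure-gradient force = Coriolis force):
V_g = (1/(fρ)) |∂P/∂n| = 2.12×10⁻³ / (1.25×10⁻⁴ × 0.919) = 18.4 m/s

18.4 m/s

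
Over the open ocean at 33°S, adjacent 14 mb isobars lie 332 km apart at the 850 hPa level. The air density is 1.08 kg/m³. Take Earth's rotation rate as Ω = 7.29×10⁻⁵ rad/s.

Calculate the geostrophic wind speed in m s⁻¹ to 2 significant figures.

Coriolis parameter at 33°S:
f = 2Ω sin φ = 2 × 7.29×10⁻⁵ × sin 33° = 7.94×10⁻⁵ s⁻¹
Pressure gradient: |∂P/∂n| = 1400 Pa / 332000 m = 4.22×10⁻³ Pa/m
Geostrophic balance (pressure-gradient force = Coriolis force):
V_g = (1/(fρ)) |∂P/∂n| = 4.22×10⁻³ / (7.94×10⁻⁵ × 1.08) = 49.2 m/s

49 m s⁻¹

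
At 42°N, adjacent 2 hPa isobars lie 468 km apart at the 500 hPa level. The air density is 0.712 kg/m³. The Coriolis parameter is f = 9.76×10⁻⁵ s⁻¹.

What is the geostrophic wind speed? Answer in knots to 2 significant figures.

12 knots

Pressure gradient: |∂P/∂n| = 200 Pa / 468000 m = 4.27×10⁻⁴ Pa/m
Geostrophic balance (pressure-gradient force = Coriolis force):
V_g = (1/(fρ)) |∂P/∂n| = 4.27×10⁻⁴ / (9.76×10⁻⁵ × 0.712) = 6.15 m/s
Converting: 6.15 m/s × 1.944 = 12 knots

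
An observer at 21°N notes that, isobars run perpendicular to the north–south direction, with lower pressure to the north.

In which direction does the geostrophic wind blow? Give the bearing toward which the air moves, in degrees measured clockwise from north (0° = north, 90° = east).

090°

The pressure-gradient force points toward the north (bearing 000°).
Geostrophic balance: in the Northern Hemisphere the Coriolis force deflects motion to the right, so the geostrophic wind blows 90° to the right of the pressure-gradient force (low pressure on the left).
Rotating 000° by 90° clockwise gives 090° — the wind blows toward the east.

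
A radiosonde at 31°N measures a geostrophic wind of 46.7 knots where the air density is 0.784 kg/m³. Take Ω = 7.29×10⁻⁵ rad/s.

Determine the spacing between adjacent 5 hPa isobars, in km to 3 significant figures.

Coriolis parameter at 31°N:
f = 2Ω sin φ = 2 × 7.29×10⁻⁵ × sin 31° = 7.51×10⁻⁵ s⁻¹
Wind speed in SI: 46.7 knots = 24.0 m/s
Geostrophic balance rearranged: |∂P/∂n| = f ρ V_g
|∂P/∂n| = 7.51×10⁻⁵ × 0.784 × 24.0 = 1.41×10⁻³ Pa/m
Isobar spacing: Δn = ΔP/|∂P/∂n| = 500 Pa / 1.41×10⁻³ Pa/m = 353510 m ≈ 354 km

354 km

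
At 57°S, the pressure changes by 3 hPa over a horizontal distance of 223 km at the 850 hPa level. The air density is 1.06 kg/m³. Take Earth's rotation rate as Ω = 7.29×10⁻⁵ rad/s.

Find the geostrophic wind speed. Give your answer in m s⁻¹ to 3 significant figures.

10.4 m s⁻¹

Coriolis parameter at 57°S:
f = 2Ω sin φ = 2 × 7.29×10⁻⁵ × sin 57° = 1.22×10⁻⁴ s⁻¹
Pressure gradient: |∂P/∂n| = 300 Pa / 223000 m = 1.35×10⁻³ Pa/m
Geostrophic balance (pressure-gradient force = Coriolis force):
V_g = (1/(fρ)) |∂P/∂n| = 1.35×10⁻³ / (1.22×10⁻⁴ × 1.06) = 10.4 m/s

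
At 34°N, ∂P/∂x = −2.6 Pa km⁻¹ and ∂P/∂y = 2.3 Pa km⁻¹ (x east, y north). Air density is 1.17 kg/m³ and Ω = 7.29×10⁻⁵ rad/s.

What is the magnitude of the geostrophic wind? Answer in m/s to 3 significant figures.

Coriolis parameter at 34°N:
f = 2Ω sin φ = 2 × 7.29×10⁻⁵ × sin 34° = 8.15×10⁻⁵ s⁻¹
Component geostrophic relations (x east, y north):
u_g = −(1/(fρ)) ∂P/∂y,  v_g = (1/(fρ)) ∂P/∂x
u_g = −(2.3×10⁻³)/(8.15×10⁻⁵ × 1.17) = −24.1 m/s;  v_g = (−2.6×10⁻³)/(8.15×10⁻⁵ × 1.17) = −27.3 m/s
|V_g| = √(u_g² + v_g²) = 36.4 m/s

36.4 m/s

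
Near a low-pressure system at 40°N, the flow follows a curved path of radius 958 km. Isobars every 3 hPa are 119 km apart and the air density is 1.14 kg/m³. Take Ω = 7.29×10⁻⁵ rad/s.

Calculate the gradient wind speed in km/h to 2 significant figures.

70 km/h

Coriolis parameter at 40°N:
f = 2Ω sin φ = 2 × 7.29×10⁻⁵ × sin 40° = 9.37×10⁻⁵ s⁻¹
Pressure gradient: |∂P/∂n| = 300 Pa / 119000 m = 2.52×10⁻³ Pa/m
Geostrophic speed: V_g = |∂P/∂n|/(fρ) = 2.52×10⁻³/(9.37×10⁻⁵ × 1.14) = 23.6 m/s
Around a low, centrifugal force acts outward with Coriolis, so pressure-gradient force balances both:
(1/ρ)|∂P/∂n| = fV + V²/R  →  V² + fR·V − fR·V_g = 0
With fR = 9.37×10⁻⁵ × 958×10³ m = 89.8 m/s:
V = [−fR + √((fR)² + 4 fR V_g)]/2 = [−89.8 + √(89.8² + 4×89.8×23.6)]/2 = 19.4 m/s
Subgeostrophic (V < V_g = 23.6 m/s), as expected around a low.
Converting: 19.4 m/s × 3.6 = 70 km/h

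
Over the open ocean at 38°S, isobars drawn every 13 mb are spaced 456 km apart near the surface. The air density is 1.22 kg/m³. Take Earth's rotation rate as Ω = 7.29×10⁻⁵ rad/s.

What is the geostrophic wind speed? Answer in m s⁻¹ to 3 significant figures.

26.0 m s⁻¹

Coriolis parameter at 38°S:
f = 2Ω sin φ = 2 × 7.29×10⁻⁵ × sin 38° = 8.98×10⁻⁵ s⁻¹
Pressure gradient: |∂P/∂n| = 1300 Pa / 456000 m = 2.85×10⁻³ Pa/m
Geostrophic balance (pressure-gradient force = Coriolis force):
V_g = (1/(fρ)) |∂P/∂n| = 2.85×10⁻³ / (8.98×10⁻⁵ × 1.22) = 26.0 m/s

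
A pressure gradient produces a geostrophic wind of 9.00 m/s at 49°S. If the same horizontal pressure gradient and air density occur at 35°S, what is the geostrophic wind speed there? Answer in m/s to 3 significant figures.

With the same pressure gradient and density, V_g ∝ 1/f ∝ 1/sin φ.
V₂ = V₁ · sin φ₁ / sin φ₂ = 9.00 × sin 49° / sin 35°
V₂ = 9.00 × 0.7547/0.5736 = 11.8 m/s

11.8 m/s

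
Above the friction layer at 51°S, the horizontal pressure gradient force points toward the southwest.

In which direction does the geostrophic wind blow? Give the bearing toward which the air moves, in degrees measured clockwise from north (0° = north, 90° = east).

The pressure-gradient force points toward the southwest (bearing 225°).
Geostrophic balance: in the Southern Hemisphere the Coriolis force deflects motion to the left, so the geostrophic wind blows 90° to the left of the pressure-gradient force (low pressure on the right).
Rotating 225° by 90° counterclockwise gives 135° — the wind blows toward the southeast.

135°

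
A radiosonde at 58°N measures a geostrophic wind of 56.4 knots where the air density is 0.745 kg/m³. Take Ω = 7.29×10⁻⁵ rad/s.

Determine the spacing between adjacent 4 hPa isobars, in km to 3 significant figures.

150 km

Coriolis parameter at 58°N:
f = 2Ω sin φ = 2 × 7.29×10⁻⁵ × sin 58° = 1.24×10⁻⁴ s⁻¹
Wind speed in SI: 56.4 knots = 29.0 m/s
Geostrophic balance rearranged: |∂P/∂n| = f ρ V_g
|∂P/∂n| = 1.24×10⁻⁴ × 0.745 × 29.0 = 2.67×10⁻³ Pa/m
Isobar spacing: Δn = ΔP/|∂P/∂n| = 400 Pa / 2.67×10⁻³ Pa/m = 149661 m ≈ 150 km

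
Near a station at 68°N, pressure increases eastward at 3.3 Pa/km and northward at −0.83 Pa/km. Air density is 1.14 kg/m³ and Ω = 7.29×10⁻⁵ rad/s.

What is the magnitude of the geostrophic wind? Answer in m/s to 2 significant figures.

Coriolis parameter at 68°N:
f = 2Ω sin φ = 2 × 7.29×10⁻⁵ × sin 68° = 1.35×10⁻⁴ s⁻¹
Component geostrophic relations (x east, y north):
u_g = −(1/(fρ)) ∂P/∂y,  v_g = (1/(fρ)) ∂P/∂x
u_g = −(−0.83×10⁻³)/(1.35×10⁻⁴ × 1.14) = 5.39 m/s;  v_g = (3.3×10⁻³)/(1.35×10⁻⁴ × 1.14) = 21.4 m/s
|V_g| = √(u_g² + v_g²) = 22.1 m/s

22 m/s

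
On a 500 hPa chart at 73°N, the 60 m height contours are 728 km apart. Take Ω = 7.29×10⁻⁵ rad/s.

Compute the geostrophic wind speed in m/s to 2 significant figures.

Coriolis parameter at 73°N:
f = 2Ω sin φ = 2 × 7.29×10⁻⁵ × sin 73° = 1.39×10⁻⁴ s⁻¹
Height gradient: |∂Z/∂n| = 60 m / 728000 m = 8.24×10⁻⁵
On a pressure surface, geostrophic balance gives V_g = (g/f)|∂Z/∂n|:
V_g = 9.81 × 8.24×10⁻⁵ / 1.39×10⁻⁴ = 5.80 m/s

5.8 m/s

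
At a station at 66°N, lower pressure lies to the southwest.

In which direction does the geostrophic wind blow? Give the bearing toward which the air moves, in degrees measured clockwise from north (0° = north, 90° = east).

The pressure-gradient force points toward the southwest (bearing 225°).
Geostrophic balance: in the Northern Hemisphere the Coriolis force deflects motion to the right, so the geostrophic wind blows 90° to the right of the pressure-gradient force (low pressure on the left).
Rotating 225° by 90° clockwise gives 315° — the wind blows toward the northwest.

315°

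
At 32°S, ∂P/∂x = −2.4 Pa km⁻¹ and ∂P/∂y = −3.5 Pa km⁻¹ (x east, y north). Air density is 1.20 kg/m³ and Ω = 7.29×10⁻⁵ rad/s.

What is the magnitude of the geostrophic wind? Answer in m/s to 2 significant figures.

Coriolis parameter at 32°S:
f = 2Ω sin φ = 2 × 7.29×10⁻⁵ × sin 32° = 7.73×10⁻⁵ s⁻¹
In the Southern Hemisphere f is negative: f = −7.73×10⁻⁵ s⁻¹.
Component geostrophic relations (x east, y north):
u_g = −(1/(fρ)) ∂P/∂y,  v_g = (1/(fρ)) ∂P/∂x
u_g = −(−3.5×10⁻³)/(−7.73×10⁻⁵ × 1.20) = −37.8 m/s;  v_g = (−2.4×10⁻³)/(−7.73×10⁻⁵ × 1.20) = 25.9 m/s
|V_g| = √(u_g² + v_g²) = 45.8 m/s

46 m/s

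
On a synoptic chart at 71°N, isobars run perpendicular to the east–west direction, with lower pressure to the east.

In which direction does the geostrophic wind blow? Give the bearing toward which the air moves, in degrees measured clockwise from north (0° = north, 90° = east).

180°

The pressure-gradient force points toward the east (bearing 090°).
Geostrophic balance: in the Northern Hemisphere the Coriolis force deflects motion to the right, so the geostrophic wind blows 90° to the right of the pressure-gradient force (low pressure on the left).
Rotating 090° by 90° clockwise gives 180° — the wind blows toward the south.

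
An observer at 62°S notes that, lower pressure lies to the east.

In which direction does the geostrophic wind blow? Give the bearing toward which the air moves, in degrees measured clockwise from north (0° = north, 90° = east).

The pressure-gradient force points toward the east (bearing 090°).
Geostrophic balance: in the Southern Hemisphere the Coriolis force deflects motion to the left, so the geostrophic wind blows 90° to the left of the pressure-gradient force (low pressure on the right).
Rotating 090° by 90° counterclockwise gives 000° — the wind blows toward the north.

000°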